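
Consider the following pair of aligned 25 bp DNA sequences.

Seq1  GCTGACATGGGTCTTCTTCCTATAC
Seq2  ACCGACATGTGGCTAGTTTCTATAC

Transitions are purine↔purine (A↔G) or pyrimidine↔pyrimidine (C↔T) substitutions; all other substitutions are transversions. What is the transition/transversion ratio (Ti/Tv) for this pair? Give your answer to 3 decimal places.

Differing sites — 1:G/A (Ti); 3:T/C (Ti); 10:G/T (Tv); 12:T/G (Tv); 15:T/A (Tv); 16:C/G (Tv); 19:C/T (Ti).
Of the 7 differences, 3 transitions and 4 transversions, so Ti/Tv = 3/4 = 0.750.

0.750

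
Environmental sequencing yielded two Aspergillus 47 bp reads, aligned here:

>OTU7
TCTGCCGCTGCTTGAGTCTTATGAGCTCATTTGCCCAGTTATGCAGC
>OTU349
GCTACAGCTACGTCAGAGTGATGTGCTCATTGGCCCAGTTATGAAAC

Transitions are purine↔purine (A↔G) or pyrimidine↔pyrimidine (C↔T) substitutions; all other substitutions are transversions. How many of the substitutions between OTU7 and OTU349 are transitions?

Mismatches occur at site 1 (T/G, transversion), site 4 (G/A, transition), site 6 (C/A, transversion), site 10 (G/A, transition), site 12 (T/G, transversion), site 14 (G/C, transversion), site 17 (T/A, transversion), site 18 (C/G, transversion), site 20 (T/G, transversion), site 24 (A/T, transversion), site 32 (T/G, transversion), site 44 (C/A, transversion), site 46 (G/A, transition).
Of the 13 differences, 3 transitions and 10 transversions, so the answer is 3.

3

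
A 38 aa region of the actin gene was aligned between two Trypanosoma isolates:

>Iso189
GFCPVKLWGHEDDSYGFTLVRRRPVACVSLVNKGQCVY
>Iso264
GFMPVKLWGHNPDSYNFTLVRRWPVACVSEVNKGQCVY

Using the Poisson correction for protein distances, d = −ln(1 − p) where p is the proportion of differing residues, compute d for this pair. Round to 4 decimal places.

0.1719

Mismatches occur at site 3 (C↔M), site 11 (E↔N), site 12 (D↔P), site 16 (G↔N), site 23 (R↔W), site 30 (L↔E).
p = 6/38 = 0.157895.
d = −ln(1 − 0.157895) = −ln(0.842105) = 0.1719.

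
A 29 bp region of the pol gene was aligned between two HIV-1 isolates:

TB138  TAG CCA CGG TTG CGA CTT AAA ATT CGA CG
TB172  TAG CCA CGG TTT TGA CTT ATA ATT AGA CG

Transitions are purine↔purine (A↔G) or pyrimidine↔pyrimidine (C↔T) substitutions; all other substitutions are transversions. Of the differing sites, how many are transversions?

3

Mismatches occur at site 12 (G→T, transversion), site 13 (C→T, transition), site 20 (A→T, transversion), site 25 (C→A, transversion).
Of the 4 differences, 1 transition and 3 transversions, so the answer is 3.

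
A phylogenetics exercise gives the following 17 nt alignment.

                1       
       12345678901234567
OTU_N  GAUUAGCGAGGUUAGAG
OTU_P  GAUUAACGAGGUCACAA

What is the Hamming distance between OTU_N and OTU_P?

4

Differing sites — 6:G/A; 13:U/C; 15:G/C; 17:G/A.
That gives 4 mismatches out of 17 aligned sites, so the Hamming distance is 4.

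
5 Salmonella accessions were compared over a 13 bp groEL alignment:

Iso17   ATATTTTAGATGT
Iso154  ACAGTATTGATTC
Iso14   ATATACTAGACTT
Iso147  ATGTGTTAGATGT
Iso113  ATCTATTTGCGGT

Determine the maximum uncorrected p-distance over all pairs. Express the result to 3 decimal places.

0.692

Pairwise Hamming distances:
  Iso17 vs Iso154: 6
  Iso17 vs Iso14: 4
  Iso17 vs Iso147: 2
  Iso17 vs Iso113: 5
  Iso154 vs Iso14: 7
  Iso154 vs Iso147: 8
  Iso154 vs Iso113: 9
  Iso14 vs Iso147: 5
  Iso14 vs Iso113: 6
  Iso147 vs Iso113: 5
The largest is 9 mismatches, between Iso154 and Iso113; p = 9/13 = 0.692.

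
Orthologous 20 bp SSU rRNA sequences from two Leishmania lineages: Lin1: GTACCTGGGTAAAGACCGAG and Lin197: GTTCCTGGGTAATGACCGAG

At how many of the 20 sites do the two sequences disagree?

Mismatches occur at site 3 (A/T), site 13 (A/T).
That gives 2 mismatches out of 20 aligned sites, so the Hamming distance is 2.

2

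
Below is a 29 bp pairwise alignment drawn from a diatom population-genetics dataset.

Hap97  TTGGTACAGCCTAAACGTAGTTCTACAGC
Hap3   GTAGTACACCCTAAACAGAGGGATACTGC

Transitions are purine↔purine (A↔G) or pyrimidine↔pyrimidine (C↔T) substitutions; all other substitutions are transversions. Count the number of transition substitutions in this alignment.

The sequences differ at positions 1 (T/G, transversion), 3 (G/A, transition), 9 (G/C, transversion), 17 (G/A, transition), 18 (T/G, transversion), 21 (T/G, transversion), 22 (T/G, transversion), 23 (C/A, transversion), 27 (A/T, transversion).
Of the 9 differences, 2 transitions and 7 transversions, so the answer is 2.

2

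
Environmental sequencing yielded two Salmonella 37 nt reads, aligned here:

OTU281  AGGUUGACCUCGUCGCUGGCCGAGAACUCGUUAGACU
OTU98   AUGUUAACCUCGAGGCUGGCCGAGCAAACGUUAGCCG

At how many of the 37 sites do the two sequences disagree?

9

Mismatches occur at site 2 (G↔U), site 6 (G↔A), site 13 (U↔A), site 14 (C↔G), site 25 (A↔C), site 27 (C↔A), site 28 (U↔A), site 35 (A↔C), site 37 (U↔G).
That gives 9 mismatches out of 37 aligned sites, so the Hamming distance is 9.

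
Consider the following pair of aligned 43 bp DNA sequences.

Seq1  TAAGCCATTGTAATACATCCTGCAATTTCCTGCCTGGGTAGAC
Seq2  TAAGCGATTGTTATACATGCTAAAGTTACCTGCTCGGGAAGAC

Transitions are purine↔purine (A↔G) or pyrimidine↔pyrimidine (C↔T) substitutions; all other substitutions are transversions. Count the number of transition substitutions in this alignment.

Differing sites — 6:C/G (Tv); 12:A/T (Tv); 19:C/G (Tv); 22:G/A (Ti); 23:C/A (Tv); 25:A/G (Ti); 28:T/A (Tv); 34:C/T (Ti); 35:T/C (Ti); 39:T/A (Tv).
Of the 10 differences, 4 transitions and 6 transversions, so the answer is 4.

4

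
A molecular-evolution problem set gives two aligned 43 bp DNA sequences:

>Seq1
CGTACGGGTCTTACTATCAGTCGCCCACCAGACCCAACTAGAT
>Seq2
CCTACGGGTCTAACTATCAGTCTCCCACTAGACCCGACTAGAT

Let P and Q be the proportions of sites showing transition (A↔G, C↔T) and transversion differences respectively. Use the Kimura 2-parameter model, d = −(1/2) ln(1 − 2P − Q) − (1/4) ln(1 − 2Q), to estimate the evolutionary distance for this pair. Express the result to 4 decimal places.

Mismatches occur at site 2 (G↔C, transversion), site 12 (T↔A, transversion), site 23 (G↔T, transversion), site 29 (C↔T, transition), site 36 (A↔G, transition).
Of the 5 differences, 2 transitions and 3 transversions over 43 sites: P = 2/43 = 0.046512, Q = 3/43 = 0.069767.
d = −0.5·ln(0.837209) − 0.25·ln(0.860466) = −0.5·(-0.177682) − 0.25·(-0.150281) = 0.1264.

0.1264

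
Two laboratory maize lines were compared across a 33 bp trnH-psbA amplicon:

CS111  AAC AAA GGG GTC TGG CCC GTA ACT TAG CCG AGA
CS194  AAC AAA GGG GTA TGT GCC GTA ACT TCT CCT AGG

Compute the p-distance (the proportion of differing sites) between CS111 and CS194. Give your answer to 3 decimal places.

The sequences differ at positions 12 (C/A), 15 (G/T), 16 (C/G), 26 (A/C), 27 (G/T), 30 (G/T), 33 (A/G).
There are 7 differences over 33 sites, so p = 7/33 = 0.212.

0.212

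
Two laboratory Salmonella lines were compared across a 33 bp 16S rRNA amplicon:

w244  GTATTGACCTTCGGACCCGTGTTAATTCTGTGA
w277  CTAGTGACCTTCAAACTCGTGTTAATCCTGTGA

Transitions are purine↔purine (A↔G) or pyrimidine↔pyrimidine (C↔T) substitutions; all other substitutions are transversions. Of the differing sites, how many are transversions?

Differing sites — 1:G/C (Tv); 4:T/G (Tv); 13:G/A (Ti); 14:G/A (Ti); 17:C/T (Ti); 27:T/C (Ti).
Of the 6 differences, 4 transitions and 2 transversions, so the answer is 2.

2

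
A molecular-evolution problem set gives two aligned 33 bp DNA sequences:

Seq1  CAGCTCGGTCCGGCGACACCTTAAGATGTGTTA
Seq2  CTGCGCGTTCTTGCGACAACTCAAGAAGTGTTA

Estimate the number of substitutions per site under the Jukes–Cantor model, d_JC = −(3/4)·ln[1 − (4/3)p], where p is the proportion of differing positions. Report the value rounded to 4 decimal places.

0.2928

The sequences differ at positions 2 (A/T), 5 (T/G), 8 (G/T), 11 (C/T), 12 (G/T), 19 (C/A), 22 (T/C), 27 (T/A).
p = 8/33 = 0.242424.
d = −0.75 · ln(1 − (4/3)·0.242424) = −0.75 · ln(0.676768) = −0.75 · (-0.390427) = 0.2928.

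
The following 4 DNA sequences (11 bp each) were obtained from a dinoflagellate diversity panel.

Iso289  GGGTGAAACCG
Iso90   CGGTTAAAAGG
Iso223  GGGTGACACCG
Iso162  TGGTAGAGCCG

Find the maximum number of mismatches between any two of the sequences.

Pairwise Hamming distances:
  Iso289 vs Iso90: 4
  Iso289 vs Iso223: 1
  Iso289 vs Iso162: 4
  Iso90 vs Iso223: 5
  Iso90 vs Iso162: 6
  Iso223 vs Iso162: 5
The largest is 6, between Iso90 and Iso162.

6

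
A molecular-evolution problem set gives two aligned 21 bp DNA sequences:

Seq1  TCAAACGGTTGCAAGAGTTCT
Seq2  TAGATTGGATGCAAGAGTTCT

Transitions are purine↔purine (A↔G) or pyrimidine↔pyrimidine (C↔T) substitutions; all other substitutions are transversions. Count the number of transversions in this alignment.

The sequences differ at positions 2 (C/A, transversion), 3 (A/G, transition), 5 (A/T, transversion), 6 (C/T, transition), 9 (T/A, transversion).
Of the 5 differences, 2 transitions and 3 transversions, so the answer is 3.

3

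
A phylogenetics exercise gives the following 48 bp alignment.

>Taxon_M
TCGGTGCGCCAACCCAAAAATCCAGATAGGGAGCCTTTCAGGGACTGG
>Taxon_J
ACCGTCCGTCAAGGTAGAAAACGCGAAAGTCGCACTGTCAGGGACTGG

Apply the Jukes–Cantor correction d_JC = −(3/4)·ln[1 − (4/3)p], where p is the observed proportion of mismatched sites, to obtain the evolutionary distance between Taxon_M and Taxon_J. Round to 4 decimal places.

The sequences differ at positions 1 (T/A), 3 (G/C), 6 (G/C), 9 (C/T), 13 (C/G), 14 (C/G), 15 (C/T), 17 (A/G), 21 (T/A), 23 (C/G), 24 (A/C), 27 (T/A), 30 (G/T), 31 (G/C), 32 (A/G), 33 (G/C), 34 (C/A), 37 (T/G).
p = 18/48 = 0.375000.
d = −0.75 · ln(1 − (4/3)·0.375000) = −0.75 · ln(0.500000) = −0.75 · (-0.693147) = 0.5199.

0.5199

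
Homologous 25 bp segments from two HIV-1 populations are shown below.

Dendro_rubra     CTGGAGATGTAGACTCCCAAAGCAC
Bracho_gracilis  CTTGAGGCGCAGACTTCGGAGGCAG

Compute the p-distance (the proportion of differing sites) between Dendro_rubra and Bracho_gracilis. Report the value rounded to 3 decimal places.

Mismatches occur at site 3 (G→T), site 7 (A→G), site 8 (T→C), site 10 (T→C), site 16 (C→T), site 18 (C→G), site 19 (A→G), site 21 (A→G), site 25 (C→G).
There are 9 differences over 25 sites, so p = 9/25 = 0.360.

0.360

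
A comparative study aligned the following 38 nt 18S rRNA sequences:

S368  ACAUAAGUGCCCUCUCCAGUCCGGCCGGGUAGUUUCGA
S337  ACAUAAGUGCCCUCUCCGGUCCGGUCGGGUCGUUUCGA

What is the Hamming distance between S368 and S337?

3

Differing sites — 18:A/G; 25:C/U; 31:A/C.
That gives 3 mismatches out of 38 aligned sites, so the Hamming distance is 3.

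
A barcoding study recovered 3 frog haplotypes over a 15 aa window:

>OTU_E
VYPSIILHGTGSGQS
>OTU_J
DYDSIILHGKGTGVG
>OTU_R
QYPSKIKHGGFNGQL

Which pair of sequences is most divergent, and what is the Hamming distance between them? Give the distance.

Pairwise Hamming distances:
  OTU_E vs OTU_J: 6
  OTU_E vs OTU_R: 7
  OTU_J vs OTU_R: 9
The largest is 9, between OTU_J and OTU_R.

9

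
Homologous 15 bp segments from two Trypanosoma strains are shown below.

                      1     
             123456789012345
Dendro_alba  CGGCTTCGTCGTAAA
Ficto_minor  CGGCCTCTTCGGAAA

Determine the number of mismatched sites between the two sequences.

3

Mismatches occur at site 5 (T→C), site 8 (G→T), site 12 (T→G).
That gives 3 mismatches out of 15 aligned sites, so the Hamming distance is 3.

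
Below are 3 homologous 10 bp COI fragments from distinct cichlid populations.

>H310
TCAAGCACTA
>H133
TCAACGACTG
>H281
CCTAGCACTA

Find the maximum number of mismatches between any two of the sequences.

5

Pairwise Hamming distances:
  H310 vs H133: 3
  H310 vs H281: 2
  H133 vs H281: 5
The largest is 5, between H133 and H281.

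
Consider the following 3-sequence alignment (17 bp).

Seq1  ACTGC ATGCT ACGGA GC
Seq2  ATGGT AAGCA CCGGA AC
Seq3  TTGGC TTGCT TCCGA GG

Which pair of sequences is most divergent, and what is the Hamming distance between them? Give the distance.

9

Pairwise Hamming distances:
  Seq1 vs Seq2: 7
  Seq1 vs Seq3: 7
  Seq2 vs Seq3: 9
The largest is 9, between Seq2 and Seq3.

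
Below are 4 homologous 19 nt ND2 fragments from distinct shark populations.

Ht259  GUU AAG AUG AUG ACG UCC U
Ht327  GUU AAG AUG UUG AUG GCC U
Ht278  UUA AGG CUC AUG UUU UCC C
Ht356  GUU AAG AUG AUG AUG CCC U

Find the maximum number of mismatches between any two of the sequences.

10

Pairwise Hamming distances:
  Ht259 vs Ht327: 3
  Ht259 vs Ht278: 9
  Ht259 vs Ht356: 2
  Ht327 vs Ht278: 10
  Ht327 vs Ht356: 2
  Ht278 vs Ht356: 9
The largest is 10, between Ht327 and Ht278.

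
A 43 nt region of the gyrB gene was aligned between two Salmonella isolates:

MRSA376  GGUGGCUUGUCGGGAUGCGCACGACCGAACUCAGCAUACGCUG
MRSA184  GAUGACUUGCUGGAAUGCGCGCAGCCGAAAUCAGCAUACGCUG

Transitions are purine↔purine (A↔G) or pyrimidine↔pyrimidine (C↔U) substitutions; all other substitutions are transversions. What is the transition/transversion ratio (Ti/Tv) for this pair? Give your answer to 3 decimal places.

8.000

Mismatches occur at site 2 (G/A, transition), site 5 (G/A, transition), site 10 (U/C, transition), site 11 (C/U, transition), site 14 (G/A, transition), site 21 (A/G, transition), site 23 (G/A, transition), site 24 (A/G, transition), site 30 (C/A, transversion).
Of the 9 differences, 8 transitions and 1 transversion, so Ti/Tv = 8/1 = 8.000.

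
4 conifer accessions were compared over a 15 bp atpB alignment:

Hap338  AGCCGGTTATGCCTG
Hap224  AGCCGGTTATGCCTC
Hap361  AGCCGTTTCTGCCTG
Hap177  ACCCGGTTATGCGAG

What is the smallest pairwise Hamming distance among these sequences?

1

Pairwise Hamming distances:
  Hap338 vs Hap224: 1
  Hap338 vs Hap361: 2
  Hap338 vs Hap177: 3
  Hap224 vs Hap361: 3
  Hap224 vs Hap177: 4
  Hap361 vs Hap177: 5
The smallest is 1, between Hap338 and Hap224.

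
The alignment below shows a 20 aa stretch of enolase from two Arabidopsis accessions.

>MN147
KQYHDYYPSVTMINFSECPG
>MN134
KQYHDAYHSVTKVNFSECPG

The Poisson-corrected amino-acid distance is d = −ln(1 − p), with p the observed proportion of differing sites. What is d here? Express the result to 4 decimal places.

0.2231

Mismatches occur at site 6 (Y/A), site 8 (P/H), site 12 (M/K), site 13 (I/V).
p = 4/20 = 0.200000.
d = −ln(1 − 0.200000) = −ln(0.800000) = 0.2231.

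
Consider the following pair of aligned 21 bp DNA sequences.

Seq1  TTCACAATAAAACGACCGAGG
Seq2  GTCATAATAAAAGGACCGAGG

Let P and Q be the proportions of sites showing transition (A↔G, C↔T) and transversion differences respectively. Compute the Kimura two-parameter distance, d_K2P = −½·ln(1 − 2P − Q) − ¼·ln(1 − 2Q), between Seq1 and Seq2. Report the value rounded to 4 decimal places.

0.1585

The sequences differ at positions 1 (T/G, transversion), 5 (C/T, transition), 13 (C/G, transversion).
Of the 3 differences, 1 transition and 2 transversions over 21 sites: P = 1/21 = 0.047619, Q = 2/21 = 0.095238.
d = −0.5·ln(0.809524) − 0.25·ln(0.809524) = −0.5·(-0.211309) − 0.25·(-0.211309) = 0.1585.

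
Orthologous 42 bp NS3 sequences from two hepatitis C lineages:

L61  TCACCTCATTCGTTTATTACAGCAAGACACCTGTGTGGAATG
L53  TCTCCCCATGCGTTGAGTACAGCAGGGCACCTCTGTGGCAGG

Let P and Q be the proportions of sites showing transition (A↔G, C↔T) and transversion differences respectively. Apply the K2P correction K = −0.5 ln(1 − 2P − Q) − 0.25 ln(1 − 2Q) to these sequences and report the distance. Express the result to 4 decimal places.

0.2866

The sequences differ at positions 3 (A/T, transversion), 6 (T/C, transition), 10 (T/G, transversion), 15 (T/G, transversion), 17 (T/G, transversion), 25 (A/G, transition), 27 (A/G, transition), 33 (G/C, transversion), 39 (A/C, transversion), 41 (T/G, transversion).
Of the 10 differences, 3 transitions and 7 transversions over 42 sites: P = 3/42 = 0.071429, Q = 7/42 = 0.166667.
d = −0.5·ln(0.690475) − 0.25·ln(0.666666) = −0.5·(-0.370376) − 0.25·(-0.405466) = 0.2866.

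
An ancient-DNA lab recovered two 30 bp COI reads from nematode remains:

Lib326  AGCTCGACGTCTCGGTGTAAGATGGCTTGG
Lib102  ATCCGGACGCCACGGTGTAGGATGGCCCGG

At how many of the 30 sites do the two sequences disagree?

8

Mismatches occur at site 2 (G/T), site 4 (T/C), site 5 (C/G), site 10 (T/C), site 12 (T/A), site 20 (A/G), site 27 (T/C), site 28 (T/C).
That gives 8 mismatches out of 30 aligned sites, so the Hamming distance is 8.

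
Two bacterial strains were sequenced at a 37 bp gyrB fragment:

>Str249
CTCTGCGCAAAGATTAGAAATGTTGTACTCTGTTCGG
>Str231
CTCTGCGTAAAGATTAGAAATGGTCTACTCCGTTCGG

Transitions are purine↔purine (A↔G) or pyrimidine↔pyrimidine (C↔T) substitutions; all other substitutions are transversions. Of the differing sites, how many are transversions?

2

Mismatches occur at site 8 (C→T, transition), site 23 (T→G, transversion), site 25 (G→C, transversion), site 31 (T→C, transition).
Of the 4 differences, 2 transitions and 2 transversions, so the answer is 2.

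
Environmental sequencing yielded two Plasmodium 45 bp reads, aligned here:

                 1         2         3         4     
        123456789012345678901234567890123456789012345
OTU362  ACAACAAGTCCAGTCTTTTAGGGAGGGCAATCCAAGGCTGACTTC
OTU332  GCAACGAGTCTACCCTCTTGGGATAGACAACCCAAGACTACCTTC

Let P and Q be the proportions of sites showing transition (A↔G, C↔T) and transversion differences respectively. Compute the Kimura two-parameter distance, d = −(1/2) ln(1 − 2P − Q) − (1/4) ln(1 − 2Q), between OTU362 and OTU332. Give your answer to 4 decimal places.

0.4939

Differing sites — 1:A/G (Ti); 6:A/G (Ti); 11:C/T (Ti); 13:G/C (Tv); 14:T/C (Ti); 17:T/C (Ti); 20:A/G (Ti); 23:G/A (Ti); 24:A/T (Tv); 25:G/A (Ti); 27:G/A (Ti); 31:T/C (Ti); 37:G/A (Ti); 40:G/A (Ti); 41:A/C (Tv).
Of the 15 differences, 12 transitions and 3 transversions over 45 sites: P = 12/45 = 0.266667, Q = 3/45 = 0.066667.
d = −0.5·ln(0.399999) − 0.25·ln(0.866666) = −0.5·(-0.916293) − 0.25·(-0.143102) = 0.4939.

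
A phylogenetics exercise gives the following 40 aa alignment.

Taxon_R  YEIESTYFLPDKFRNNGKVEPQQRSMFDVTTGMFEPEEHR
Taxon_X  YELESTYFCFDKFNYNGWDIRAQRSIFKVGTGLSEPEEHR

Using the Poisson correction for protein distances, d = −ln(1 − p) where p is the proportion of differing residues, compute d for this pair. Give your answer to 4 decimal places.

Mismatches occur at site 3 (I→L), site 9 (L→C), site 10 (P→F), site 14 (R→N), site 15 (N→Y), site 18 (K→W), site 19 (V→D), site 20 (E→I), site 21 (P→R), site 22 (Q→A), site 26 (M→I), site 28 (D→K), site 30 (T→G), site 33 (M→L), site 34 (F→S).
p = 15/40 = 0.375000.
d = −ln(1 − 0.375000) = −ln(0.625000) = 0.4700.

0.4700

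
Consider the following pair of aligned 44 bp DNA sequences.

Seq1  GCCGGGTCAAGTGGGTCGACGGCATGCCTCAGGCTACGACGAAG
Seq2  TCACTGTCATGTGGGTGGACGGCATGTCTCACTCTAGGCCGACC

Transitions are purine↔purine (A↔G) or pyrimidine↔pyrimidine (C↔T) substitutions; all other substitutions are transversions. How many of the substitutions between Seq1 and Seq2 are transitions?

The sequences differ at positions 1 (G/T, transversion), 3 (C/A, transversion), 4 (G/C, transversion), 5 (G/T, transversion), 10 (A/T, transversion), 17 (C/G, transversion), 27 (C/T, transition), 32 (G/C, transversion), 33 (G/T, transversion), 37 (C/G, transversion), 39 (A/C, transversion), 43 (A/C, transversion), 44 (G/C, transversion).
Of the 13 differences, 1 transition and 12 transversions, so the answer is 1.

1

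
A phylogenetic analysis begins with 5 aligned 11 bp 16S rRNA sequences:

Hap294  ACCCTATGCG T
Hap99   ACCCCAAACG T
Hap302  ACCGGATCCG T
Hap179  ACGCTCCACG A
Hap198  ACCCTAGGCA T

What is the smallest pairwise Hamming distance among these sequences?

Pairwise Hamming distances:
  Hap294 vs Hap99: 3
  Hap294 vs Hap302: 3
  Hap294 vs Hap179: 5
  Hap294 vs Hap198: 2
  Hap99 vs Hap302: 4
  Hap99 vs Hap179: 5
  Hap99 vs Hap198: 4
  Hap302 vs Hap179: 7
  Hap302 vs Hap198: 5
  Hap179 vs Hap198: 6
The smallest is 2, between Hap294 and Hap198.

2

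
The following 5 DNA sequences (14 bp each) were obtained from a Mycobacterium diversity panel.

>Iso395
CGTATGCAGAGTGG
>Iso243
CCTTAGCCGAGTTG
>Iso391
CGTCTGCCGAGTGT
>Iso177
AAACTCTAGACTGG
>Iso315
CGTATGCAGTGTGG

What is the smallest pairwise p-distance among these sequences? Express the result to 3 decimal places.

Pairwise Hamming distances:
  Iso395 vs Iso243: 5
  Iso395 vs Iso391: 3
  Iso395 vs Iso177: 7
  Iso395 vs Iso315: 1
  Iso243 vs Iso391: 5
  Iso243 vs Iso177: 10
  Iso243 vs Iso315: 6
  Iso391 vs Iso177: 8
  Iso391 vs Iso315: 4
  Iso177 vs Iso315: 8
The smallest is 1 mismatch, between Iso395 and Iso315; p = 1/14 = 0.071.

0.071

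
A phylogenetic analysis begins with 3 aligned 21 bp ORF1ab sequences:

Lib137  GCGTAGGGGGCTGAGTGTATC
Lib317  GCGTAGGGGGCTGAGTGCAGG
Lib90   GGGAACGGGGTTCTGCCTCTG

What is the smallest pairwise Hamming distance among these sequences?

Pairwise Hamming distances:
  Lib137 vs Lib317: 3
  Lib137 vs Lib90: 10
  Lib317 vs Lib90: 11
The smallest is 3, between Lib137 and Lib317.

3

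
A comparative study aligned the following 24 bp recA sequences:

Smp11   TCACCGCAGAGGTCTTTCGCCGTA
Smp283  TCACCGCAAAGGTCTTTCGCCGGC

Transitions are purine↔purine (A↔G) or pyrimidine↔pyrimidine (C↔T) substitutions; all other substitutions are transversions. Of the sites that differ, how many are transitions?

The sequences differ at positions 9 (G/A, transition), 23 (T/G, transversion), 24 (A/C, transversion).
Of the 3 differences, 1 transition and 2 transversions, so the answer is 1.

1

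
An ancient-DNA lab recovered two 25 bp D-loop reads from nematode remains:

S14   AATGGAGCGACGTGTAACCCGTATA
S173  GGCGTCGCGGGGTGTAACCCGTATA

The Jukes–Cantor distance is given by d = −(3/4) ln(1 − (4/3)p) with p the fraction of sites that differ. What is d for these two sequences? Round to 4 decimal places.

Differing sites — 1:A/G; 2:A/G; 3:T/C; 5:G/T; 6:A/C; 10:A/G; 11:C/G.
p = 7/25 = 0.280000.
d = −0.75 · ln(1 − (4/3)·0.280000) = −0.75 · ln(0.626667) = −0.75 · (-0.467340) = 0.3505.

0.3505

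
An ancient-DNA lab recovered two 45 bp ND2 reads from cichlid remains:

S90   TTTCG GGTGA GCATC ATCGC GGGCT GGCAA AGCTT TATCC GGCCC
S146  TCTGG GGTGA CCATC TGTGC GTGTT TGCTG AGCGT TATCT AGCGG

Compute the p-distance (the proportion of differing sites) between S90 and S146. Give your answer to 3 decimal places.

0.356

The sequences differ at positions 2 (T/C), 4 (C/G), 11 (G/C), 16 (A/T), 17 (T/G), 18 (C/T), 22 (G/T), 24 (C/T), 26 (G/T), 29 (A/T), 30 (A/G), 34 (T/G), 40 (C/T), 41 (G/A), 44 (C/G), 45 (C/G).
There are 16 differences over 45 sites, so p = 16/45 = 0.356.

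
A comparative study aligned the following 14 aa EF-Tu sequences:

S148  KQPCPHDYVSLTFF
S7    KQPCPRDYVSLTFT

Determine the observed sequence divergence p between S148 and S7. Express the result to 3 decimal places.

Mismatches occur at site 6 (H→R), site 14 (F→T).
There are 2 differences over 14 sites, so p = 2/14 = 0.143.

0.143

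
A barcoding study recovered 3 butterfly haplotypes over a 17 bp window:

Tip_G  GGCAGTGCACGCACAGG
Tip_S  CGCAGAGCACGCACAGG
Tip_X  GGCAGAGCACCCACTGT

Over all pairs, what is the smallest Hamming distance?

Pairwise Hamming distances:
  Tip_G vs Tip_S: 2
  Tip_G vs Tip_X: 4
  Tip_S vs Tip_X: 4
The smallest is 2, between Tip_G and Tip_S.

2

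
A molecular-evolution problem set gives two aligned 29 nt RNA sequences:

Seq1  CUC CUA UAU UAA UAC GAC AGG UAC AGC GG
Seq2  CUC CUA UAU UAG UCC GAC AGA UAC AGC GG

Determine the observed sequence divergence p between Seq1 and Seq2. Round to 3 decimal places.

0.103

The sequences differ at positions 12 (A/G), 14 (A/C), 21 (G/A).
There are 3 differences over 29 sites, so p = 3/29 = 0.103.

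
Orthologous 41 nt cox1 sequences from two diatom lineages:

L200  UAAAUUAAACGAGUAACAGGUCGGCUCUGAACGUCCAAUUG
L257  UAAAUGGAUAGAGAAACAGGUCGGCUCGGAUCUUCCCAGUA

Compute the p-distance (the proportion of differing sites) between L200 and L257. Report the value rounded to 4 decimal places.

The sequences differ at positions 6 (U/G), 7 (A/G), 9 (A/U), 10 (C/A), 14 (U/A), 28 (U/G), 31 (A/U), 33 (G/U), 37 (A/C), 39 (U/G), 41 (G/A).
There are 11 differences over 41 sites, so p = 11/41 = 0.2683.

0.2683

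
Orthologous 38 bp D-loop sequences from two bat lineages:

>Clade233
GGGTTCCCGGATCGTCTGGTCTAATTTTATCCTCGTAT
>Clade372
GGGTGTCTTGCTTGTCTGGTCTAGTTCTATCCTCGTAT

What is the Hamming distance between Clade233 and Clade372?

Mismatches occur at site 5 (T/G), site 6 (C/T), site 8 (C/T), site 9 (G/T), site 11 (A/C), site 13 (C/T), site 24 (A/G), site 27 (T/C).
That gives 8 mismatches out of 38 aligned sites, so the Hamming distance is 8.

8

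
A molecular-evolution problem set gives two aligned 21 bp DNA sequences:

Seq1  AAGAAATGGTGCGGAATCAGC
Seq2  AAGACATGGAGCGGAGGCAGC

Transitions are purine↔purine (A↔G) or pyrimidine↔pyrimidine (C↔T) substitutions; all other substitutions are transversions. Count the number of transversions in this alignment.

Differing sites — 5:A/C (Tv); 10:T/A (Tv); 16:A/G (Ti); 17:T/G (Tv).
Of the 4 differences, 1 transition and 3 transversions, so the answer is 3.

3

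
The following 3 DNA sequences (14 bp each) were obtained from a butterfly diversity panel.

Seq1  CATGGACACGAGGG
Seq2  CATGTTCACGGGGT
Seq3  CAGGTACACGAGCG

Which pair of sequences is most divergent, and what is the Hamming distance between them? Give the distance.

Pairwise Hamming distances:
  Seq1 vs Seq2: 4
  Seq1 vs Seq3: 3
  Seq2 vs Seq3: 5
The largest is 5, between Seq2 and Seq3.

5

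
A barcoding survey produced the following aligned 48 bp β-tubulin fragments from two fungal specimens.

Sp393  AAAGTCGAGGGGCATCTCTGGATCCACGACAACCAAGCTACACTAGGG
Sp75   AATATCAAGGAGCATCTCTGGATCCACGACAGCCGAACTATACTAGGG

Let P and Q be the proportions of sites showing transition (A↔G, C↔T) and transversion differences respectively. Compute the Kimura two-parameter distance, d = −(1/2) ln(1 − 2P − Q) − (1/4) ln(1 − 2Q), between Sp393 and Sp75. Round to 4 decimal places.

Mismatches occur at site 3 (A→T, transversion), site 4 (G→A, transition), site 7 (G→A, transition), site 11 (G→A, transition), site 32 (A→G, transition), site 35 (A→G, transition), site 37 (G→A, transition), site 41 (C→T, transition).
Of the 8 differences, 7 transitions and 1 transversion over 48 sites: P = 7/48 = 0.145833, Q = 1/48 = 0.020833.
d = −0.5·ln(0.687501) − 0.25·ln(0.958334) = −0.5·(-0.374692) − 0.25·(-0.042559) = 0.1980.

0.1980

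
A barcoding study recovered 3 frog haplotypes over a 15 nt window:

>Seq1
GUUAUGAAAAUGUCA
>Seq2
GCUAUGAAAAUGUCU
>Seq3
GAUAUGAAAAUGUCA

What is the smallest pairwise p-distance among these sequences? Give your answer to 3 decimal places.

0.067

Pairwise Hamming distances:
  Seq1 vs Seq2: 2
  Seq1 vs Seq3: 1
  Seq2 vs Seq3: 2
The smallest is 1 mismatch, between Seq1 and Seq3; p = 1/15 = 0.067.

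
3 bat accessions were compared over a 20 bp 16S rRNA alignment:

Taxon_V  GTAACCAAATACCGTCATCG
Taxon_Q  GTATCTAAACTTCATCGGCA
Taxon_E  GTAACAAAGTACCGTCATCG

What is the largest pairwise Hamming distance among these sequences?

Pairwise Hamming distances:
  Taxon_V vs Taxon_Q: 9
  Taxon_V vs Taxon_E: 2
  Taxon_Q vs Taxon_E: 10
The largest is 10, between Taxon_Q and Taxon_E.

10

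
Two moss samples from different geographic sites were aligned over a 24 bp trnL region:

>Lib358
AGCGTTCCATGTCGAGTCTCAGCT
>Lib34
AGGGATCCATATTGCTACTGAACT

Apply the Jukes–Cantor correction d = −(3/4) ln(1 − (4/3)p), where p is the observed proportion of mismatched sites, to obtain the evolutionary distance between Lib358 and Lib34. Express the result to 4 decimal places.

Mismatches occur at site 3 (C↔G), site 5 (T↔A), site 11 (G↔A), site 13 (C↔T), site 15 (A↔C), site 16 (G↔T), site 17 (T↔A), site 20 (C↔G), site 22 (G↔A).
p = 9/24 = 0.375000.
d = −0.75 · ln(1 − (4/3)·0.375000) = −0.75 · ln(0.500000) = −0.75 · (-0.693147) = 0.5199.

0.5199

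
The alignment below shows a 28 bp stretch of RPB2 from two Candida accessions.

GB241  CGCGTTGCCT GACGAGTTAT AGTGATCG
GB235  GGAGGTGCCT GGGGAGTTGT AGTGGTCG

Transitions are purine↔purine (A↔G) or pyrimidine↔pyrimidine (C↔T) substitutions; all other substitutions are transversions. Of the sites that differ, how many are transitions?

Differing sites — 1:C/G (Tv); 3:C/A (Tv); 5:T/G (Tv); 12:A/G (Ti); 13:C/G (Tv); 19:A/G (Ti); 25:A/G (Ti).
Of the 7 differences, 3 transitions and 4 transversions, so the answer is 3.

3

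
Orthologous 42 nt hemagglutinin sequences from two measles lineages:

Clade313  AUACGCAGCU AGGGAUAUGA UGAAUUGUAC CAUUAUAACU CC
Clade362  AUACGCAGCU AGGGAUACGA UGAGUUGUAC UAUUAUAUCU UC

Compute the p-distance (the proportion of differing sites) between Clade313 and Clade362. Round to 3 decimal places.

0.119

Differing sites — 18:U/C; 24:A/G; 31:C/U; 38:A/U; 41:C/U.
There are 5 differences over 42 sites, so p = 5/42 = 0.119.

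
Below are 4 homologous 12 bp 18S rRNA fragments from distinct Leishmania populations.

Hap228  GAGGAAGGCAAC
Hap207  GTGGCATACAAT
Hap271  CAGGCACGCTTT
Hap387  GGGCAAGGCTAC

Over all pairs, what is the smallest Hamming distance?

3

Pairwise Hamming distances:
  Hap228 vs Hap207: 5
  Hap228 vs Hap271: 6
  Hap228 vs Hap387: 3
  Hap207 vs Hap271: 6
  Hap207 vs Hap387: 7
  Hap271 vs Hap387: 7
The smallest is 3, between Hap228 and Hap387.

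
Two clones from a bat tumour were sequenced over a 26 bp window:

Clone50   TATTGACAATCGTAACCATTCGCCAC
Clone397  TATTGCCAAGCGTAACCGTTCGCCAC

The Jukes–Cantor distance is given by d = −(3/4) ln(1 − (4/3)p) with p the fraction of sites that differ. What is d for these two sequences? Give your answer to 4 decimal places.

Mismatches occur at site 6 (A/C), site 10 (T/G), site 18 (A/G).
p = 3/26 = 0.115385.
d = −0.75 · ln(1 − (4/3)·0.115385) = −0.75 · ln(0.846153) = −0.75 · (-0.167055) = 0.1253.

0.1253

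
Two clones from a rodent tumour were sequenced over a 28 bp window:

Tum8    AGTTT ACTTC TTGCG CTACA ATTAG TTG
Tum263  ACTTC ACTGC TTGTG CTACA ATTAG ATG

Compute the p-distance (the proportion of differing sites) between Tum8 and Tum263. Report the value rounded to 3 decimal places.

0.179

The sequences differ at positions 2 (G/C), 5 (T/C), 9 (T/G), 14 (C/T), 26 (T/A).
There are 5 differences over 28 sites, so p = 5/28 = 0.179.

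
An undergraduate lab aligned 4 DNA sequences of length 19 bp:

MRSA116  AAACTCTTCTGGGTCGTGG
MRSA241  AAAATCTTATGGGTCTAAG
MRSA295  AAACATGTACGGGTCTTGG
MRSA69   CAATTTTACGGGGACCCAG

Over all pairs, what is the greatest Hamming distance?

Pairwise Hamming distances:
  MRSA116 vs MRSA241: 5
  MRSA116 vs MRSA295: 6
  MRSA116 vs MRSA69: 9
  MRSA241 vs MRSA295: 7
  MRSA241 vs MRSA69: 9
  MRSA295 vs MRSA69: 11
The largest is 11, between MRSA295 and MRSA69.

11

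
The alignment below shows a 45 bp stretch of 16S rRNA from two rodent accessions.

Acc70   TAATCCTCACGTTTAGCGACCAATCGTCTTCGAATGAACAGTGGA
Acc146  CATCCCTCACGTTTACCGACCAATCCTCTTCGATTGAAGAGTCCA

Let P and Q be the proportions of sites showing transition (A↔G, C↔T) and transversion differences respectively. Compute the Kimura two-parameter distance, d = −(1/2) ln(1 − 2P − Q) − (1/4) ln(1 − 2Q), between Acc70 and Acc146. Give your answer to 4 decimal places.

0.2333

The sequences differ at positions 1 (T/C, transition), 3 (A/T, transversion), 4 (T/C, transition), 16 (G/C, transversion), 26 (G/C, transversion), 34 (A/T, transversion), 39 (C/G, transversion), 43 (G/C, transversion), 44 (G/C, transversion).
Of the 9 differences, 2 transitions and 7 transversions over 45 sites: P = 2/45 = 0.044444, Q = 7/45 = 0.155556.
d = −0.5·ln(0.755556) − 0.25·ln(0.688888) = −0.5·(-0.280301) − 0.25·(-0.372677) = 0.2333.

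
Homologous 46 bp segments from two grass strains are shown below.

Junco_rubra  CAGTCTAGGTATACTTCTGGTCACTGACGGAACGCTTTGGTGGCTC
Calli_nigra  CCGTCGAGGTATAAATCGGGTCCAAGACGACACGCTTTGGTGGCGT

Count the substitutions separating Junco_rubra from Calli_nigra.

12

Differing sites — 2:A/C; 6:T/G; 14:C/A; 15:T/A; 18:T/G; 23:A/C; 24:C/A; 25:T/A; 30:G/A; 31:A/C; 45:T/G; 46:C/T.
That gives 12 mismatches out of 46 aligned sites, so the Hamming distance is 12.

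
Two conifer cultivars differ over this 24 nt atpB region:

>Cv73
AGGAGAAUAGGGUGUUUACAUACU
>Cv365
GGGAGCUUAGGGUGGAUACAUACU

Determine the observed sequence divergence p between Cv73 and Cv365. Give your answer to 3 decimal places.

Mismatches occur at site 1 (A↔G), site 6 (A↔C), site 7 (A↔U), site 15 (U↔G), site 16 (U↔A).
There are 5 differences over 24 sites, so p = 5/24 = 0.208.

0.208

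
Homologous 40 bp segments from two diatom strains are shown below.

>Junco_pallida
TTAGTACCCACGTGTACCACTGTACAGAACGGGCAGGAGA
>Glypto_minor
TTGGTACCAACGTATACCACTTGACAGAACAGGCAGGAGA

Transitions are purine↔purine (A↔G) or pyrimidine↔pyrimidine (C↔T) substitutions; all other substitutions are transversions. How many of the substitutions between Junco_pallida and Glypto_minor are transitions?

Mismatches occur at site 3 (A/G, transition), site 9 (C/A, transversion), site 14 (G/A, transition), site 22 (G/T, transversion), site 23 (T/G, transversion), site 31 (G/A, transition).
Of the 6 differences, 3 transitions and 3 transversions, so the answer is 3.

3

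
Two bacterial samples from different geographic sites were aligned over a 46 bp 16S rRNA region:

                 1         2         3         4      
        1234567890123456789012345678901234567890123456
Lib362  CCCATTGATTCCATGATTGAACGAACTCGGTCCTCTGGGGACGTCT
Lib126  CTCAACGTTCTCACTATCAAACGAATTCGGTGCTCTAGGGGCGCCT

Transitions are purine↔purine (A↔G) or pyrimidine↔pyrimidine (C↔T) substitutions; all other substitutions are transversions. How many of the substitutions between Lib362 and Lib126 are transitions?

11

Differing sites — 2:C/T (Ti); 5:T/A (Tv); 6:T/C (Ti); 8:A/T (Tv); 10:T/C (Ti); 11:C/T (Ti); 14:T/C (Ti); 15:G/T (Tv); 18:T/C (Ti); 19:G/A (Ti); 26:C/T (Ti); 32:C/G (Tv); 37:G/A (Ti); 41:A/G (Ti); 44:T/C (Ti).
Of the 15 differences, 11 transitions and 4 transversions, so the answer is 11.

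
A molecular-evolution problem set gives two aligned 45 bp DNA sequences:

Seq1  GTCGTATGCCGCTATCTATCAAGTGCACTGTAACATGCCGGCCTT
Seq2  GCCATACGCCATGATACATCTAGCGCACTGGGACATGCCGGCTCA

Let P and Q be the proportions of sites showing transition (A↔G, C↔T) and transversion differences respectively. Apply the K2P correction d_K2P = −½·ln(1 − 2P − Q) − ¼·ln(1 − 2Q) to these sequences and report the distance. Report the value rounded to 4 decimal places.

Differing sites — 2:T/C (Ti); 4:G/A (Ti); 7:T/C (Ti); 11:G/A (Ti); 12:C/T (Ti); 13:T/G (Tv); 16:C/A (Tv); 17:T/C (Ti); 21:A/T (Tv); 24:T/C (Ti); 31:T/G (Tv); 32:A/G (Ti); 43:C/T (Ti); 44:T/C (Ti); 45:T/A (Tv).
Of the 15 differences, 10 transitions and 5 transversions over 45 sites: P = 10/45 = 0.222222, Q = 5/45 = 0.111111.
d = −0.5·ln(0.444445) − 0.25·ln(0.777778) = −0.5·(-0.810929) − 0.25·(-0.251314) = 0.4683.

0.4683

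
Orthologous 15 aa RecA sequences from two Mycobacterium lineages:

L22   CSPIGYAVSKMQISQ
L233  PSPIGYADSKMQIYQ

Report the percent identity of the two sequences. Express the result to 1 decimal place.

80.0%

Differing sites — 1:C/P; 8:V/D; 14:S/Y.
12 of the 15 sites match, so the percent identity is 12/15 × 100 = 80.0%.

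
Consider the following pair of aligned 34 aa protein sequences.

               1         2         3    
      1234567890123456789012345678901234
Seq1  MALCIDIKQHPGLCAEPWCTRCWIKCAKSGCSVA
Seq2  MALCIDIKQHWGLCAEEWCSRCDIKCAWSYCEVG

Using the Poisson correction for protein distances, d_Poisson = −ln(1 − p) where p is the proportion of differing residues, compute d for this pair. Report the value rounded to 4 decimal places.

0.2683

Mismatches occur at site 11 (P/W), site 17 (P/E), site 20 (T/S), site 23 (W/D), site 28 (K/W), site 30 (G/Y), site 32 (S/E), site 34 (A/G).
p = 8/34 = 0.235294.
d = −ln(1 − 0.235294) = −ln(0.764706) = 0.2683.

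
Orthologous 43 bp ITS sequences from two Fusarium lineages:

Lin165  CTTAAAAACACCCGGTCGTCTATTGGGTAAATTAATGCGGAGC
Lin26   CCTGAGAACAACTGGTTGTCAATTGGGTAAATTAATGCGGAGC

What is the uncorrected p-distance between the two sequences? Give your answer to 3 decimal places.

Mismatches occur at site 2 (T/C), site 4 (A/G), site 6 (A/G), site 11 (C/A), site 13 (C/T), site 17 (C/T), site 21 (T/A).
There are 7 differences over 43 sites, so p = 7/43 = 0.163.

0.163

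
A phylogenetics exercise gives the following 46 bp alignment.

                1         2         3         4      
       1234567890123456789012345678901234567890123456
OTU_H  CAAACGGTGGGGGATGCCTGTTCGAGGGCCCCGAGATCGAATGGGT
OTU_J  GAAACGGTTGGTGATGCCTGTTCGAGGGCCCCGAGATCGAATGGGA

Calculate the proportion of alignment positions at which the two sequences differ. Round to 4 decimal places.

Differing sites — 1:C/G; 9:G/T; 12:G/T; 46:T/A.
There are 4 differences over 46 sites, so p = 4/46 = 0.0870.

0.0870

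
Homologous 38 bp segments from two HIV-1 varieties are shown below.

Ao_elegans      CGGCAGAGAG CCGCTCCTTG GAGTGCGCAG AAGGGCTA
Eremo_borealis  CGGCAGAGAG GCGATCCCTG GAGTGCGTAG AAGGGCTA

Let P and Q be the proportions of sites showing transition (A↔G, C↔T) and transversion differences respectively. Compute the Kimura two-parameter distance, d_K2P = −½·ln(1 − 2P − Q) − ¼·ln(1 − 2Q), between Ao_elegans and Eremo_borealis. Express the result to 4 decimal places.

0.1137

Differing sites — 11:C/G (Tv); 14:C/A (Tv); 18:T/C (Ti); 28:C/T (Ti).
Of the 4 differences, 2 transitions and 2 transversions over 38 sites: P = 2/38 = 0.052632, Q = 2/38 = 0.052632.
d = −0.5·ln(0.842104) − 0.25·ln(0.894736) = −0.5·(-0.171852) − 0.25·(-0.111227) = 0.1137.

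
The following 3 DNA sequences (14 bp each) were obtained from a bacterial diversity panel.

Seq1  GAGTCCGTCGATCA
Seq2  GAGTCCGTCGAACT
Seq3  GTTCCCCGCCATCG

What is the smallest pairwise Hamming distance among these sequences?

Pairwise Hamming distances:
  Seq1 vs Seq2: 2
  Seq1 vs Seq3: 7
  Seq2 vs Seq3: 8
The smallest is 2, between Seq1 and Seq2.

2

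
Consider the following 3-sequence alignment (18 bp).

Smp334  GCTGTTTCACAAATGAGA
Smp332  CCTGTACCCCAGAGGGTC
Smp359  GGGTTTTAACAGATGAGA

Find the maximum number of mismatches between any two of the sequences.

12

Pairwise Hamming distances:
  Smp334 vs Smp332: 9
  Smp334 vs Smp359: 5
  Smp332 vs Smp359: 12
The largest is 12, between Smp332 and Smp359.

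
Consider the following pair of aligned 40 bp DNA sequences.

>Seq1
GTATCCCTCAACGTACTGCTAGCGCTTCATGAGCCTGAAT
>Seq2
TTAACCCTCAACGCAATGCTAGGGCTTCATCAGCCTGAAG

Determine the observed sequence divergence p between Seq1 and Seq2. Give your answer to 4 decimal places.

0.1750

Differing sites — 1:G/T; 4:T/A; 14:T/C; 16:C/A; 23:C/G; 31:G/C; 40:T/G.
There are 7 differences over 40 sites, so p = 7/40 = 0.1750.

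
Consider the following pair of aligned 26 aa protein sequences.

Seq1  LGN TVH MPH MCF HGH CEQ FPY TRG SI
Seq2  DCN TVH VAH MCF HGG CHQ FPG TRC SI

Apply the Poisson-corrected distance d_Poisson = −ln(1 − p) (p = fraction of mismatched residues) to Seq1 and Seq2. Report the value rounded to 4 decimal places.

0.3677

Mismatches occur at site 1 (L→D), site 2 (G→C), site 7 (M→V), site 8 (P→A), site 15 (H→G), site 17 (E→H), site 21 (Y→G), site 24 (G→C).
p = 8/26 = 0.307692.
d = −ln(1 − 0.307692) = −ln(0.692308) = 0.3677.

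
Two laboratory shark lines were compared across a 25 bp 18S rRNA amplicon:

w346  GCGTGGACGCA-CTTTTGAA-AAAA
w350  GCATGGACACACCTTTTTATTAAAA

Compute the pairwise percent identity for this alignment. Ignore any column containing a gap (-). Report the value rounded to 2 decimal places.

Excluding the 2 gap columns leaves 23 comparable sites.
The sequences differ at positions 3 (G/A), 9 (G/A), 18 (G/T), 20 (A/T).
19 of the 23 comparable sites match, so the percent identity is 19/23 × 100 = 82.61%.

82.61%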